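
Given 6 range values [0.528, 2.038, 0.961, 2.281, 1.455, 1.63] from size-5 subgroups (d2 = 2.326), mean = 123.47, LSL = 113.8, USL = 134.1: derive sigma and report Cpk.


R_bar = (0.528 + 2.038 + 0.961 + 2.281 + 1.455 + 1.63) / 6 = 1.4821667
sigma = R_bar / d2 = 1.4821667 / 2.326 = 0.63721698
Cp = (USL - LSL)/(6*sigma) = (134.1 - 113.8)/(6*0.63721698) = 5.3095
Cpu = (134.1 - 123.47)/(3*0.63721698) = 5.5606
Cpl = (123.47 - 113.8)/(3*0.63721698) = 5.0585
Cpk = min(Cpu, Cpl) = 5.0585

5.0585


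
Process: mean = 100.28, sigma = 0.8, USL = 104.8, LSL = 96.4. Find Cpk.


Cpu = (USL - mean) / (3*sigma) = (104.8 - 100.28) / (3*0.8) = 1.8833
Cpl = (mean - LSL) / (3*sigma) = (100.28 - 96.4) / (3*0.8) = 1.6167
Cpk = min(Cpu, Cpl) = 1.6167

1.6167


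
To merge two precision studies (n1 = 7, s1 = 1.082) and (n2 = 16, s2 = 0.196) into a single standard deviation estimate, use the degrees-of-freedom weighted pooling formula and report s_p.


s_p = sqrt(((n1-1)*s1^2 + (n2-1)*s2^2) / (n1+n2-2))
numerator = (7-1)*1.082^2 + (16-1)*0.196^2 = 7.024344 + 0.57624 = 7.600584
denominator = 7 + 16 - 2 = 21
s_p^2 = 7.600584 / 21 = 0.36193257
s_p = sqrt(0.36193257) = 0.6016

0.6016


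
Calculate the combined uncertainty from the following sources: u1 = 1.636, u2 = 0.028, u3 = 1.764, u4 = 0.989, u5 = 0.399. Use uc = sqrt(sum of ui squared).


uc = sqrt(1.636^2 + 0.028^2 + 1.764^2 + 0.989^2 + 0.399^2)
uc = sqrt(6.926298)
uc = 2.6318

2.6318


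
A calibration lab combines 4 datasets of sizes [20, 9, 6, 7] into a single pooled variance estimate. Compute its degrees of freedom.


nu = sum_i (n_i - 1)
nu = ((20 - 1) + (9 - 1) + (6 - 1) + (7 - 1))
nu = 19 + 8 + 5 + 6
nu = 38

38


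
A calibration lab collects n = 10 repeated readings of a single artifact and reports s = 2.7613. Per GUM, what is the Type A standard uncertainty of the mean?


u_A = s / sqrt(n)
u_A = 2.7613 / sqrt(10)
u_A = 2.7613 / 3.1622777
u_A = 0.8732

0.8732


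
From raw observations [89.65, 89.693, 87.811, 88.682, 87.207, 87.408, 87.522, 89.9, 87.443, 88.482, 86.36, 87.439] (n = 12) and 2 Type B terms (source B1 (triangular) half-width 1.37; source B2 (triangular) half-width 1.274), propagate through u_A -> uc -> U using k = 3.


mean = (89.65 + 89.693 + 87.811 + 88.682 + 87.207 + 87.408 + 87.522 + 89.9 + 87.443 + 88.482 + 86.36 + 87.439) / 12 = 88.13308333
s = sqrt(sum((x - mean)^2)/(n-1)) = 1.1378509
u_A = s / sqrt(n) = 1.1378509 / sqrt(12) = 0.32846926
u_B1 = 1.37 / sqrt(6) = 0.55930016
u_B2 = 1.274 / sqrt(6) = 0.52010832
uc = sqrt(0.32846926^2 + 0.55930016^2 + 0.52010832^2) = 0.83139725
U = k * uc = 3 * 0.83139725
U = 2.4942

2.4942


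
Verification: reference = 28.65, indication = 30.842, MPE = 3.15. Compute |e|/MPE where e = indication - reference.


e = indication - reference = 30.842 - 28.65 = 2.1920
|e| = 2.1920
ratio = |e| / MPE = 2.1920 / 3.15
ratio = 0.6959

0.6959


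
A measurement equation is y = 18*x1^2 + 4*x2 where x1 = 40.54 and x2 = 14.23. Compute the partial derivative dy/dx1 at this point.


y = 18*x1^2 + 4*x2
dy/dx1 = 2*18*x1
Evaluate at x1 = 40.54: c1 = 36 * 40.54
c1 = 1459.4400

1459.4400


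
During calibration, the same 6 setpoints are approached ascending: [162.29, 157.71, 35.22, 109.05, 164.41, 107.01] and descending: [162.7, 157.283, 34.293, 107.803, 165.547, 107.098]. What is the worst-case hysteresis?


|162.29 - 162.7| = 0.4100
|157.71 - 157.283| = 0.4270
|35.22 - 34.293| = 0.9270
|109.05 - 107.803| = 1.2470
|164.41 - 165.547| = 1.1370
|107.01 - 107.098| = 0.0880
hysteresis = max(diffs) = 1.2470

1.2470


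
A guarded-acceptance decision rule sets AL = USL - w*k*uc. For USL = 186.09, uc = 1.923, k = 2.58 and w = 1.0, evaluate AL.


U = k * uc = 2.58 * 1.923 = 4.96134
guard band g = w * U = 1.0 * 4.96134 = 4.96134
AL = USL - g = 186.09 - 4.96134
AL = 181.1287

181.1287


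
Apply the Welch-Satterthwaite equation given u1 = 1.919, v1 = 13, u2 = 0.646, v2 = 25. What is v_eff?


uc = sqrt(u1^2 + u2^2) = sqrt(1.919^2 + 0.646^2) = 2.0248153
v_eff = uc^4 / (u1^4/v1 + u2^4/v2)
= 2.0248153^4 / (1.919^4/13 + 0.646^4/25)
= 16.808991 / 1.0501396
v_eff = 16.0064

16.0064


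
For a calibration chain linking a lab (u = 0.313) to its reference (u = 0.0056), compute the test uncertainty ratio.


TUR = u_lab / u_ref
= 0.313 / 0.0056
= 55.8929

55.8929


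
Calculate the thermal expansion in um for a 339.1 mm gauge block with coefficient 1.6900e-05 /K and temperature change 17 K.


dL = L * alpha * dT
= 339.1 * 1.6900e-05 * 17
= 0.0974234 mm
dL_um = 0.0974234 * 1000 = 97.4234 um

97.4234


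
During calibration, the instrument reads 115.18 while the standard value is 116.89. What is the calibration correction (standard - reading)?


Correction = standard - reading
= 116.89 - 115.18
= 1.7100

1.7100


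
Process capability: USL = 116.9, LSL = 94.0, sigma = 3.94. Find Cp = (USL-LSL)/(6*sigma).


Cp = (USL - LSL) / (6 * sigma)
= (116.9 - 94.0) / (6 * 3.94)
= 22.9000 / 23.6400
= 0.9687

0.9687


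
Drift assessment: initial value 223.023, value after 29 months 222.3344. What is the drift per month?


rate = (v2 - v1) / months
= (222.3344 - 223.023) / 29
= -0.6886 / 29
= -0.0237

-0.0237


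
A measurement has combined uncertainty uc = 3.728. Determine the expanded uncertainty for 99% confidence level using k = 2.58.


U = k * uc
U = 2.58 * 3.728
U = 9.6182

9.6182


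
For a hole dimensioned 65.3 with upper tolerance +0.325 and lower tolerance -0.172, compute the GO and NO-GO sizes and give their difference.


GO = nominal - lower_tol (smallest hole = maximum material condition)
GO = 65.3 - 0.172 = 65.128
NO-GO = nominal + upper_tol (largest hole = least material condition)
NO-GO = 65.3 + 0.325 = 65.625
spread = NO-GO - GO = 65.625 - 65.128 = 0.4970

0.4970


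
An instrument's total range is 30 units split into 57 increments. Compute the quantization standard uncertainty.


resolution = range / divisions
resolution = 30 / 57 = 0.52631579
u_res = resolution / (2*sqrt(3))
u_res = 0.52631579 / 3.4641016
u_res = 0.1519

0.1519


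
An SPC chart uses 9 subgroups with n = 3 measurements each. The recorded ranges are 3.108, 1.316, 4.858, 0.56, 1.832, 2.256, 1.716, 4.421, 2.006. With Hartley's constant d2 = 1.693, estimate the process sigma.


R_bar = (3.108 + 1.316 + 4.858 + 0.56 + 1.832 + 2.256 + 1.716 + 4.421 + 2.006) / 9
R_bar = 22.073 / 9 = 2.4525556
sigma_hat = R_bar / d2 = 2.4525556 / 1.693 = 1.4486

1.4486


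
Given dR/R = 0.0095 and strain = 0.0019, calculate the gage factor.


GF = (dR/R) / epsilon
= 0.0095 / 0.0019
= 5.0000

5.0000


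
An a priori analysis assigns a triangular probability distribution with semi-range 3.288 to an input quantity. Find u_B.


u_B = half_width / sqrt(6)
u_B = 3.288 / 2.4494897
u_B = 1.3423

1.3423


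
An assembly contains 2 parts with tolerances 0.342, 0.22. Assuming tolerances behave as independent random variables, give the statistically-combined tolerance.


RSS = sqrt(0.342^2 + 0.22^2)
= sqrt(0.165364)
= 0.4066

0.4066


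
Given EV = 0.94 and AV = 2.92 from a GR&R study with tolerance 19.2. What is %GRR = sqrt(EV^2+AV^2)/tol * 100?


GRR = sqrt(EV^2 + AV^2) = sqrt(0.94^2 + 2.92^2) = 3.0675723
%GRR = GRR / tol * 100 = 3.0675723 / 19.2 * 100
%GRR = 15.9769

15.9769


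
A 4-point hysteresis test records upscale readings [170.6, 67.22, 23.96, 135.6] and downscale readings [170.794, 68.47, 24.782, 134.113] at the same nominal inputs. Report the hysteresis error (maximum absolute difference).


|170.6 - 170.794| = 0.1940
|67.22 - 68.47| = 1.2500
|23.96 - 24.782| = 0.8220
|135.6 - 134.113| = 1.4870
hysteresis = max(diffs) = 1.4870

1.4870


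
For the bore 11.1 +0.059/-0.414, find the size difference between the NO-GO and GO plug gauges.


GO = nominal - lower_tol (smallest hole = maximum material condition)
GO = 11.1 - 0.414 = 10.686
NO-GO = nominal + upper_tol (largest hole = least material condition)
NO-GO = 11.1 + 0.059 = 11.159
spread = NO-GO - GO = 11.159 - 10.686 = 0.4730

0.4730


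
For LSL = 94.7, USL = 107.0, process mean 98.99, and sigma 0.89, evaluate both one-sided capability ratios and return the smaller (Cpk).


Cpu = (USL - mean) / (3*sigma) = (107.0 - 98.99) / (3*0.89) = 3.0000
Cpl = (mean - LSL) / (3*sigma) = (98.99 - 94.7) / (3*0.89) = 1.6067
Cpk = min(Cpu, Cpl) = 1.6067

1.6067


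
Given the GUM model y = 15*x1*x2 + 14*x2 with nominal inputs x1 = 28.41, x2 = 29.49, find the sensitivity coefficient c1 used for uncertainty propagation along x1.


y = 15*x1*x2 + 14*x2
dy/dx1 = 15*x2
Evaluate at x2 = 29.49: c1 = 15 * 29.49
c1 = 442.3500

442.3500


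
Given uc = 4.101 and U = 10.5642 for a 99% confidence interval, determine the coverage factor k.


k = U / uc
k = 10.5642 / 4.101
k = 2.576

2.576


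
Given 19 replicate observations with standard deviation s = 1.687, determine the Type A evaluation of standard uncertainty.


u_A = s / sqrt(n)
u_A = 1.687 / sqrt(19)
u_A = 1.687 / 4.3588989
u_A = 0.3870

0.3870


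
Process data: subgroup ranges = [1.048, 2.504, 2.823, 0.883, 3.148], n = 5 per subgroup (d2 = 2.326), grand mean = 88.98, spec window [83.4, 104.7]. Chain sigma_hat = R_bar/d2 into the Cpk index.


R_bar = (1.048 + 2.504 + 2.823 + 0.883 + 3.148) / 5 = 2.0812
sigma = R_bar / d2 = 2.0812 / 2.326 = 0.89475494
Cp = (USL - LSL)/(6*sigma) = (104.7 - 83.4)/(6*0.89475494) = 3.9676
Cpu = (104.7 - 88.98)/(3*0.89475494) = 5.8564
Cpl = (88.98 - 83.4)/(3*0.89475494) = 2.0788
Cpk = min(Cpu, Cpl) = 2.0788

2.0788


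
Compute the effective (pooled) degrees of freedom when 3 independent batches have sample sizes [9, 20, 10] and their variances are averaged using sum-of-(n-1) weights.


nu = sum_i (n_i - 1)
nu = ((9 - 1) + (20 - 1) + (10 - 1))
nu = 8 + 19 + 9
nu = 36

36


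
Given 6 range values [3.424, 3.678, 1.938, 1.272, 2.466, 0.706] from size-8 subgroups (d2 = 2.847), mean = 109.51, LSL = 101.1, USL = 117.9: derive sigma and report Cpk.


R_bar = (3.424 + 3.678 + 1.938 + 1.272 + 2.466 + 0.706) / 6 = 2.2473333
sigma = R_bar / d2 = 2.2473333 / 2.847 = 0.78936891
Cp = (USL - LSL)/(6*sigma) = (117.9 - 101.1)/(6*0.78936891) = 3.5471
Cpu = (117.9 - 109.51)/(3*0.78936891) = 3.5429
Cpl = (109.51 - 101.1)/(3*0.78936891) = 3.5514
Cpk = min(Cpu, Cpl) = 3.5429

3.5429


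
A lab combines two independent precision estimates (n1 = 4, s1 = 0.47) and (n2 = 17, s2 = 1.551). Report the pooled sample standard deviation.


s_p = sqrt(((n1-1)*s1^2 + (n2-1)*s2^2) / (n1+n2-2))
numerator = (4-1)*0.47^2 + (17-1)*1.551^2 = 0.6627 + 38.489616 = 39.152316
denominator = 4 + 17 - 2 = 19
s_p^2 = 39.152316 / 19 = 2.0606482
s_p = sqrt(2.0606482) = 1.4355

1.4355


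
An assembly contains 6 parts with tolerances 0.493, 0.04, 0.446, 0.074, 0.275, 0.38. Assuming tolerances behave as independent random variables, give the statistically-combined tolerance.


RSS = sqrt(0.493^2 + 0.04^2 + 0.446^2 + 0.074^2 + 0.275^2 + 0.38^2)
= sqrt(0.669066)
= 0.8180

0.8180


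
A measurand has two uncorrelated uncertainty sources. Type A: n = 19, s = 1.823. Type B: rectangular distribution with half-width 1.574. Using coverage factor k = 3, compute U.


u_A = s / sqrt(n) = 1.823 / sqrt(19) = 0.41822488
u_B = half_width / sqrt(3) = 1.574 / sqrt(3) = 0.90874932
uc = sqrt(u_A^2 + u_B^2) = sqrt(0.41822488^2 + 0.90874932^2) = 1.0003686
U = k * uc = 3 * 1.0003686
U = 3.0011

3.0011


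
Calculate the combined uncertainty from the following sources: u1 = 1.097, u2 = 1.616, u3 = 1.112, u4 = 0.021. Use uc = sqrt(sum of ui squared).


uc = sqrt(1.097^2 + 1.616^2 + 1.112^2 + 0.021^2)
uc = sqrt(5.05185)
uc = 2.2476

2.2476


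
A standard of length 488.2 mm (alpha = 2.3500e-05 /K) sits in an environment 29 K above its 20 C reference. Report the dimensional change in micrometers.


dL = L * alpha * dT
= 488.2 * 2.3500e-05 * 29
= 0.3327083 mm
dL_um = 0.3327083 * 1000 = 332.7083 um

332.7083


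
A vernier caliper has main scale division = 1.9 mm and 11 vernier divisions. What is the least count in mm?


LC = MSD / n_div
= 1.9 / 11
= 0.1727

0.1727


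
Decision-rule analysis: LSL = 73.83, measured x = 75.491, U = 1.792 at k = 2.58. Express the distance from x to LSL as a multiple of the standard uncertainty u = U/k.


u = U / k = 1.792 / 2.58 = 0.69457364
margin = |LSL - x| = |73.83 - 75.491| = 1.661
z = margin / u = 1.661 / 0.69457364
z = 2.3914

2.3914


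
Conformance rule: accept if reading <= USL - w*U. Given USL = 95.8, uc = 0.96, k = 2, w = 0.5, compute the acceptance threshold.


U = k * uc = 2 * 0.96 = 1.92
guard band g = w * U = 0.5 * 1.92 = 0.96
AL = USL - g = 95.8 - 0.96
AL = 94.8400

94.8400


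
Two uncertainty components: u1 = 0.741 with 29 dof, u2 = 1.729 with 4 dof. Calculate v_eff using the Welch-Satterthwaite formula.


uc = sqrt(u1^2 + u2^2) = sqrt(0.741^2 + 1.729^2) = 1.881096
v_eff = uc^4 / (u1^4/v1 + u2^4/v2)
= 1.881096^4 / (0.741^4/29 + 1.729^4/4)
= 12.521139 / 2.2445856
v_eff = 5.5784

5.5784


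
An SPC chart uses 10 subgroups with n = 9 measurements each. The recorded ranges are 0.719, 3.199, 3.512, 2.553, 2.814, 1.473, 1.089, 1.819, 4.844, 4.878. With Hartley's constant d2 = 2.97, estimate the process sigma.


R_bar = (0.719 + 3.199 + 3.512 + 2.553 + 2.814 + 1.473 + 1.089 + 1.819 + 4.844 + 4.878) / 10
R_bar = 26.9 / 10 = 2.69
sigma_hat = R_bar / d2 = 2.69 / 2.97 = 0.9057

0.9057


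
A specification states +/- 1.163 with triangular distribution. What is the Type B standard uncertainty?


u_B = half_width / sqrt(6)
u_B = 1.163 / 2.4494897
u_B = 0.4748

0.4748


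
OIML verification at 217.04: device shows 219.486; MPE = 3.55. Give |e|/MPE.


e = indication - reference = 219.486 - 217.04 = 2.4460
|e| = 2.4460
ratio = |e| / MPE = 2.4460 / 3.55
ratio = 0.6890

0.6890


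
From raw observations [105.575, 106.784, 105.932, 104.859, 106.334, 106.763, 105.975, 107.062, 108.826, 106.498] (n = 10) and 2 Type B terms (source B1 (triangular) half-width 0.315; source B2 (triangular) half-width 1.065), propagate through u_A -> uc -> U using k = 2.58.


mean = (105.575 + 106.784 + 105.932 + 104.859 + 106.334 + 106.763 + 105.975 + 107.062 + 108.826 + 106.498) / 10 = 106.4608
s = sqrt(sum((x - mean)^2)/(n-1)) = 1.05593
u_A = s / sqrt(n) = 1.05593 / sqrt(10) = 0.33391438
u_B1 = 0.315 / sqrt(6) = 0.12859821
u_B2 = 1.065 / sqrt(6) = 0.43478443
uc = sqrt(0.33391438^2 + 0.12859821^2 + 0.43478443^2) = 0.56309308
U = k * uc = 2.58 * 0.56309308
U = 1.4528

1.4528


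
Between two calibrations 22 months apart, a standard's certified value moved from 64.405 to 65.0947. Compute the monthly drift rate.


rate = (v2 - v1) / months
= (65.0947 - 64.405) / 22
= 0.6897 / 22
= 0.0314

0.0314


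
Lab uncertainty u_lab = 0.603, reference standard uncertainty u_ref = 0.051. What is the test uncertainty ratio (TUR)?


TUR = u_lab / u_ref
= 0.603 / 0.051
= 11.8235

11.8235


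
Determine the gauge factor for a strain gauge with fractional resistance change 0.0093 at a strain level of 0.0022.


GF = (dR/R) / epsilon
= 0.0093 / 0.0022
= 4.2273

4.2273


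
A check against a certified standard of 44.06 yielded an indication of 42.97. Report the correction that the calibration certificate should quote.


Correction = standard - reading
= 44.06 - 42.97
= 1.0900

1.0900


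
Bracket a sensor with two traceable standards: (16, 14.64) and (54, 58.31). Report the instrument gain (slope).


slope = (y2 - y1) / (x2 - x1)
= (58.31 - 14.64) / (54 - 16)
= 43.6700 / 38
= 1.1492

1.1492


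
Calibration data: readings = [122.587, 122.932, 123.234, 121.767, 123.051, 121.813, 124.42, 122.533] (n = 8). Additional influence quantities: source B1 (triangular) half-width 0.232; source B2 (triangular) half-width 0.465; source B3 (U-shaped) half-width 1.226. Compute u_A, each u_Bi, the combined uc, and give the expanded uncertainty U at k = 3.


mean = (122.587 + 122.932 + 123.234 + 121.767 + 123.051 + 121.813 + 124.42 + 122.533) / 8 = 122.792125
s = sqrt(sum((x - mean)^2)/(n-1)) = 0.84942004
u_A = s / sqrt(n) = 0.84942004 / sqrt(8) = 0.30031534
u_B1 = 0.232 / sqrt(6) = 0.094713603
u_B2 = 0.465 / sqrt(6) = 0.18983546
u_B3 = 1.226 / sqrt(2) = 0.86691291
uc = sqrt(0.30031534^2 + 0.094713603^2 + 0.18983546^2 + 0.86691291^2) = 0.94166632
U = k * uc = 3 * 0.94166632
U = 2.8250

2.8250


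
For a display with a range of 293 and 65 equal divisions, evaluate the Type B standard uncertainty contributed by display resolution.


resolution = range / divisions
resolution = 293 / 65 = 4.5076923
u_res = resolution / (2*sqrt(3))
u_res = 4.5076923 / 3.4641016
u_res = 1.3013

1.3013


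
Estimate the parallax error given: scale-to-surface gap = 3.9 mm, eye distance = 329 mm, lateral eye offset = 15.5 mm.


error = h * offset / d
= 3.9 * 15.5 / 329
= 0.1837

0.1837


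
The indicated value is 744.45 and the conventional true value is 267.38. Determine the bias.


Systematic error = measured - true
= 744.45 - 267.38
= 477.0700

477.0700


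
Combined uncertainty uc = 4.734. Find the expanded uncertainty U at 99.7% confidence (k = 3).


U = k * uc
U = 3 * 4.734
U = 14.2020

14.2020


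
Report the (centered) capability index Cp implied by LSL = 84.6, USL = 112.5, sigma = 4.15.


Cp = (USL - LSL) / (6 * sigma)
= (112.5 - 84.6) / (6 * 4.15)
= 27.9000 / 24.9000
= 1.1205

1.1205


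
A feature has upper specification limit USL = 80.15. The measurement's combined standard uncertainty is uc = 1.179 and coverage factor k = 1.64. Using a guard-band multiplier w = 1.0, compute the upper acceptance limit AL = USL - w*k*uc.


U = k * uc = 1.64 * 1.179 = 1.93356
guard band g = w * U = 1.0 * 1.93356 = 1.93356
AL = USL - g = 80.15 - 1.93356
AL = 78.2164

78.2164


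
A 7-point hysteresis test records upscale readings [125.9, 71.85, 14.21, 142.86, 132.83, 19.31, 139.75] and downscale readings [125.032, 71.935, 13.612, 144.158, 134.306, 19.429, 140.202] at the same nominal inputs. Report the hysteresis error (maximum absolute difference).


|125.9 - 125.032| = 0.8680
|71.85 - 71.935| = 0.0850
|14.21 - 13.612| = 0.5980
|142.86 - 144.158| = 1.2980
|132.83 - 134.306| = 1.4760
|19.31 - 19.429| = 0.1190
|139.75 - 140.202| = 0.4520
hysteresis = max(diffs) = 1.4760

1.4760


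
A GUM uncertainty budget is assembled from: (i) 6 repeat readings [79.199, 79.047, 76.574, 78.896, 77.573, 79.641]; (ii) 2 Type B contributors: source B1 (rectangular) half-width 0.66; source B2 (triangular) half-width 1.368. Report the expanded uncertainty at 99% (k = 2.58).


mean = (79.199 + 79.047 + 76.574 + 78.896 + 77.573 + 79.641) / 6 = 78.48833333
s = sqrt(sum((x - mean)^2)/(n-1)) = 1.1674327
u_A = s / sqrt(n) = 1.1674327 / sqrt(6) = 0.4766024
u_B1 = 0.66 / sqrt(3) = 0.38105118
u_B2 = 1.368 / sqrt(6) = 0.55848366
uc = sqrt(0.4766024^2 + 0.38105118^2 + 0.55848366^2) = 0.82719638
U = k * uc = 2.58 * 0.82719638
U = 2.1342

2.1342


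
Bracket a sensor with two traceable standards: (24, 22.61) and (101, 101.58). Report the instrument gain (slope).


slope = (y2 - y1) / (x2 - x1)
= (101.58 - 22.61) / (101 - 24)
= 78.9700 / 77
= 1.0256

1.0256


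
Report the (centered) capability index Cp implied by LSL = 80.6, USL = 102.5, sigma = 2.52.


Cp = (USL - LSL) / (6 * sigma)
= (102.5 - 80.6) / (6 * 2.52)
= 21.9000 / 15.1200
= 1.4484

1.4484


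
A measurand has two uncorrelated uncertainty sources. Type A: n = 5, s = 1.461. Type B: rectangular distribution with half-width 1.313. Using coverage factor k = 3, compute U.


u_A = s / sqrt(n) = 1.461 / sqrt(5) = 0.65337906
u_B = half_width / sqrt(3) = 1.313 / sqrt(3) = 0.7580609
uc = sqrt(u_A^2 + u_B^2) = sqrt(0.65337906^2 + 0.7580609^2) = 1.00078
U = k * uc = 3 * 1.00078
U = 3.0023

3.0023


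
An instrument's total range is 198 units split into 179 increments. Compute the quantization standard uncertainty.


resolution = range / divisions
resolution = 198 / 179 = 1.1061453
u_res = resolution / (2*sqrt(3))
u_res = 1.1061453 / 3.4641016
u_res = 0.3193

0.3193


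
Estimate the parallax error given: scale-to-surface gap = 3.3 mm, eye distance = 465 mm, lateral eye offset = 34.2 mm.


error = h * offset / d
= 3.3 * 34.2 / 465
= 0.2427

0.2427


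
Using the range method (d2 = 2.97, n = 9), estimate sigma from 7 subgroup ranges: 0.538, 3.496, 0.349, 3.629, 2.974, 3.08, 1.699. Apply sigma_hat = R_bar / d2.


R_bar = (0.538 + 3.496 + 0.349 + 3.629 + 2.974 + 3.08 + 1.699) / 7
R_bar = 15.765 / 7 = 2.2521429
sigma_hat = R_bar / d2 = 2.2521429 / 2.97 = 0.7583

0.7583


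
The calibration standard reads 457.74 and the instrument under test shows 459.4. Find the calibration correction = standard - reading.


Correction = standard - reading
= 457.74 - 459.4
= -1.6600

-1.6600


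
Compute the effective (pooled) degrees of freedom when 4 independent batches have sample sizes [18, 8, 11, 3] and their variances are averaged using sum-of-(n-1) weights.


nu = sum_i (n_i - 1)
nu = ((18 - 1) + (8 - 1) + (11 - 1) + (3 - 1))
nu = 17 + 7 + 10 + 2
nu = 36

36


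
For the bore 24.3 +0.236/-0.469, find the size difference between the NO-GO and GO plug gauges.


GO = nominal - lower_tol (smallest hole = maximum material condition)
GO = 24.3 - 0.469 = 23.831
NO-GO = nominal + upper_tol (largest hole = least material condition)
NO-GO = 24.3 + 0.236 = 24.536
spread = NO-GO - GO = 24.536 - 23.831 = 0.7050

0.7050


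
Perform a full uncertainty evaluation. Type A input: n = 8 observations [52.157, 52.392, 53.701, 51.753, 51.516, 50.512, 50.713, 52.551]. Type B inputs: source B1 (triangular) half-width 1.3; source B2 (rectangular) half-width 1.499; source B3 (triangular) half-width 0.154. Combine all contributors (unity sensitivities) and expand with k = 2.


mean = (52.157 + 52.392 + 53.701 + 51.753 + 51.516 + 50.512 + 50.713 + 52.551) / 8 = 51.911875
s = sqrt(sum((x - mean)^2)/(n-1)) = 1.0336458
u_A = s / sqrt(n) = 1.0336458 / sqrt(8) = 0.36544898
u_B1 = 1.3 / sqrt(6) = 0.53072278
u_B2 = 1.499 / sqrt(3) = 0.86544805
u_B3 = 0.154 / sqrt(6) = 0.062870237
uc = sqrt(0.36544898^2 + 0.53072278^2 + 0.86544805^2 + 0.062870237^2) = 1.0808203
U = k * uc = 2 * 1.0808203
U = 2.1616

2.1616


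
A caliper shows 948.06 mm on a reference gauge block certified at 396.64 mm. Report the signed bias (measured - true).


Systematic error = measured - true
= 948.06 - 396.64
= 551.4200

551.4200


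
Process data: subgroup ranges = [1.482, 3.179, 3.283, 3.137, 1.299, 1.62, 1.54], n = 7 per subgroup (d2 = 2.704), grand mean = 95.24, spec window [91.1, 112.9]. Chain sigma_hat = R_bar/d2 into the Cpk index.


R_bar = (1.482 + 3.179 + 3.283 + 3.137 + 1.299 + 1.62 + 1.54) / 7 = 2.22
sigma = R_bar / d2 = 2.22 / 2.704 = 0.82100592
Cp = (USL - LSL)/(6*sigma) = (112.9 - 91.1)/(6*0.82100592) = 4.4255
Cpu = (112.9 - 95.24)/(3*0.82100592) = 7.1701
Cpl = (95.24 - 91.1)/(3*0.82100592) = 1.6809
Cpk = min(Cpu, Cpl) = 1.6809

1.6809


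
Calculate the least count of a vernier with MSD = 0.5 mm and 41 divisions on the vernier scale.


LC = MSD / n_div
= 0.5 / 41
= 0.0122

0.0122


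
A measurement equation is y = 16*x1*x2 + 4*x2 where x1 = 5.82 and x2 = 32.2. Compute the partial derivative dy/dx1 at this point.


y = 16*x1*x2 + 4*x2
dy/dx1 = 16*x2
Evaluate at x2 = 32.2: c1 = 16 * 32.2
c1 = 515.2000

515.2000


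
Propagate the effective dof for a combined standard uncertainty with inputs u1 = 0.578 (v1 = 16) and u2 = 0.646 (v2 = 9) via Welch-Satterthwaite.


uc = sqrt(u1^2 + u2^2) = sqrt(0.578^2 + 0.646^2) = 0.86683332
v_eff = uc^4 / (u1^4/v1 + u2^4/v2)
= 0.86683332^4 / (0.578^4/16 + 0.646^4/9)
= 0.56460197 / 0.026326051
v_eff = 21.4465

21.4465


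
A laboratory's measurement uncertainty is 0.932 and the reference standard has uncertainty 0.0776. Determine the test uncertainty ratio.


TUR = u_lab / u_ref
= 0.932 / 0.0776
= 12.0103

12.0103


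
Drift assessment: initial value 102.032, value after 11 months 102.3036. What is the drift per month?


rate = (v2 - v1) / months
= (102.3036 - 102.032) / 11
= 0.2716 / 11
= 0.0247

0.0247


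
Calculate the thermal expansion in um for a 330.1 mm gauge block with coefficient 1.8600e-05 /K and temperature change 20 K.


dL = L * alpha * dT
= 330.1 * 1.8600e-05 * 20
= 0.1227972 mm
dL_um = 0.1227972 * 1000 = 122.7972 um

122.7972


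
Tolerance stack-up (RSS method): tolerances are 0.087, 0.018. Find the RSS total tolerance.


RSS = sqrt(0.087^2 + 0.018^2)
= sqrt(0.007893)
= 0.0888

0.0888


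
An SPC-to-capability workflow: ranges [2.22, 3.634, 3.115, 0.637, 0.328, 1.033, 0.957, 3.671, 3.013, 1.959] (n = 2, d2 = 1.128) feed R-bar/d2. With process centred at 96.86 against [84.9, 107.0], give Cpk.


R_bar = (2.22 + 3.634 + 3.115 + 0.637 + 0.328 + 1.033 + 0.957 + 3.671 + 3.013 + 1.959) / 10 = 2.0567
sigma = R_bar / d2 = 2.0567 / 1.128 = 1.8233156
Cp = (USL - LSL)/(6*sigma) = (107.0 - 84.9)/(6*1.8233156) = 2.0201
Cpu = (107.0 - 96.86)/(3*1.8233156) = 1.8538
Cpl = (96.86 - 84.9)/(3*1.8233156) = 2.1865
Cpk = min(Cpu, Cpl) = 1.8538

1.8538


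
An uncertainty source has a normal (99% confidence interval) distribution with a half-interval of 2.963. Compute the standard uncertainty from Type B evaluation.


u_B = half_width / 2.576
u_B = 2.963 / 2.576
u_B = 1.1502

1.1502


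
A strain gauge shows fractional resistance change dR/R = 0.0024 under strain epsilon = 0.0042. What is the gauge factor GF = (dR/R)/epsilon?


GF = (dR/R) / epsilon
= 0.0024 / 0.0042
= 0.5714

0.5714


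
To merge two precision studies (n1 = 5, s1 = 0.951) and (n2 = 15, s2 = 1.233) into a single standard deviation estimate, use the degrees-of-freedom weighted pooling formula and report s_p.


s_p = sqrt(((n1-1)*s1^2 + (n2-1)*s2^2) / (n1+n2-2))
numerator = (5-1)*0.951^2 + (15-1)*1.233^2 = 3.617604 + 21.284046 = 24.90165
denominator = 5 + 15 - 2 = 18
s_p^2 = 24.90165 / 18 = 1.383425
s_p = sqrt(1.383425) = 1.1762

1.1762


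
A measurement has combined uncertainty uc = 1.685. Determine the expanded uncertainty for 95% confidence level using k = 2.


U = k * uc
U = 2 * 1.685
U = 3.3700

3.3700


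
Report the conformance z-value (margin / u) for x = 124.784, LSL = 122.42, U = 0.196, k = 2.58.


u = U / k = 0.196 / 2.58 = 0.075968992
margin = |LSL - x| = |122.42 - 124.784| = 2.364
z = margin / u = 2.364 / 0.075968992
z = 31.1180

31.1180


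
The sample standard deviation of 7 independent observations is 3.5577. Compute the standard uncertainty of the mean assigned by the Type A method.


u_A = s / sqrt(n)
u_A = 3.5577 / sqrt(7)
u_A = 3.5577 / 2.6457513
u_A = 1.3447

1.3447


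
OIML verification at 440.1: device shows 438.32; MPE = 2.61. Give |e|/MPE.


e = indication - reference = 438.32 - 440.1 = -1.7800
|e| = 1.7800
ratio = |e| / MPE = 1.7800 / 2.61
ratio = 0.6820

0.6820


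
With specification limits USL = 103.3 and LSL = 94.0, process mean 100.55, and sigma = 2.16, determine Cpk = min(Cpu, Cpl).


Cpu = (USL - mean) / (3*sigma) = (103.3 - 100.55) / (3*2.16) = 0.4244
Cpl = (mean - LSL) / (3*sigma) = (100.55 - 94.0) / (3*2.16) = 1.0108
Cpk = min(Cpu, Cpl) = 0.4244

0.4244


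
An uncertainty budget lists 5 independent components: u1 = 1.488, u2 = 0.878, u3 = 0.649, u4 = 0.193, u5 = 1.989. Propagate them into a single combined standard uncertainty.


uc = sqrt(1.488^2 + 0.878^2 + 0.649^2 + 0.193^2 + 1.989^2)
uc = sqrt(7.399599)
uc = 2.7202

2.7202


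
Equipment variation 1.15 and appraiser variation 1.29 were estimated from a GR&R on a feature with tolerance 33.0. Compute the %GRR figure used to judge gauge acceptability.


GRR = sqrt(EV^2 + AV^2) = sqrt(1.15^2 + 1.29^2) = 1.7281782
%GRR = GRR / tol * 100 = 1.7281782 / 33.0 * 100
%GRR = 5.2369

5.2369


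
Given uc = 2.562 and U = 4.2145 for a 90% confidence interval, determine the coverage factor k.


k = U / uc
k = 4.2145 / 2.562
k = 1.645

1.645


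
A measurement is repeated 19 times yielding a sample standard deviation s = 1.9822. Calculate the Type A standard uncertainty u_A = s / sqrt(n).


u_A = s / sqrt(n)
u_A = 1.9822 / sqrt(19)
u_A = 1.9822 / 4.3588989
u_A = 0.4547

0.4547


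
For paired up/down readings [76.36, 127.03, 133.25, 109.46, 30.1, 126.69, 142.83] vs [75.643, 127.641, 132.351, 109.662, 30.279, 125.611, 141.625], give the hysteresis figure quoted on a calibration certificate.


|76.36 - 75.643| = 0.7170
|127.03 - 127.641| = 0.6110
|133.25 - 132.351| = 0.8990
|109.46 - 109.662| = 0.2020
|30.1 - 30.279| = 0.1790
|126.69 - 125.611| = 1.0790
|142.83 - 141.625| = 1.2050
hysteresis = max(diffs) = 1.2050

1.2050


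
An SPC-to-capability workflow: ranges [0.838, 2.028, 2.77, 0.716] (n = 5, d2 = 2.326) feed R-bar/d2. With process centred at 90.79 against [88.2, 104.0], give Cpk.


R_bar = (0.838 + 2.028 + 2.77 + 0.716) / 4 = 1.588
sigma = R_bar / d2 = 1.588 / 2.326 = 0.68271711
Cp = (USL - LSL)/(6*sigma) = (104.0 - 88.2)/(6*0.68271711) = 3.8571
Cpu = (104.0 - 90.79)/(3*0.68271711) = 6.4497
Cpl = (90.79 - 88.2)/(3*0.68271711) = 1.2646
Cpk = min(Cpu, Cpl) = 1.2646

1.2646


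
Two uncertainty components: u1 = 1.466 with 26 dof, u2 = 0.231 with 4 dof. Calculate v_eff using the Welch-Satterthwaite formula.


uc = sqrt(u1^2 + u2^2) = sqrt(1.466^2 + 0.231^2) = 1.4840879
v_eff = uc^4 / (u1^4/v1 + u2^4/v2)
= 1.4840879^4 / (1.466^4/26 + 0.231^4/4)
= 4.8510807 / 0.17836075
v_eff = 27.1981

27.1981


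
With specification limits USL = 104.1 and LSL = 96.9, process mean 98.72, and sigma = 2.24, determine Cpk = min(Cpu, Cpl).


Cpu = (USL - mean) / (3*sigma) = (104.1 - 98.72) / (3*2.24) = 0.8006
Cpl = (mean - LSL) / (3*sigma) = (98.72 - 96.9) / (3*2.24) = 0.2708
Cpk = min(Cpu, Cpl) = 0.2708

0.2708


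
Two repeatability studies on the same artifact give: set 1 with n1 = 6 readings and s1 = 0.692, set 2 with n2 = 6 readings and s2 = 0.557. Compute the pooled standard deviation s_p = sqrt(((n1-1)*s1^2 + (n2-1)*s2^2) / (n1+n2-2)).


s_p = sqrt(((n1-1)*s1^2 + (n2-1)*s2^2) / (n1+n2-2))
numerator = (6-1)*0.692^2 + (6-1)*0.557^2 = 2.39432 + 1.551245 = 3.945565
denominator = 6 + 6 - 2 = 10
s_p^2 = 3.945565 / 10 = 0.3945565
s_p = sqrt(0.3945565) = 0.6281

0.6281


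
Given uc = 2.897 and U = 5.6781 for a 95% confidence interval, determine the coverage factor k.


k = U / uc
k = 5.6781 / 2.897
k = 1.96

1.96


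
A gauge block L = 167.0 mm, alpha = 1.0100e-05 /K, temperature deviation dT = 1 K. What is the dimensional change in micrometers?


dL = L * alpha * dT
= 167.0 * 1.0100e-05 * 1
= 0.0016867 mm
dL_um = 0.0016867 * 1000 = 1.6867 um

1.6867


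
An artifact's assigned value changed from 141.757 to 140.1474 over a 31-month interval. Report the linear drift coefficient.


rate = (v2 - v1) / months
= (140.1474 - 141.757) / 31
= -1.6096 / 31
= -0.0519

-0.0519


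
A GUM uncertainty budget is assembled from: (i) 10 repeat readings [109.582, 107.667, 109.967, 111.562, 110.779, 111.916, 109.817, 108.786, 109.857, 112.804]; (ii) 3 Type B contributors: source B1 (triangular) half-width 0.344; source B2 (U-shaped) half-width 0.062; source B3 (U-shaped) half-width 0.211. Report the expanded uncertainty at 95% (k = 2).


mean = (109.582 + 107.667 + 109.967 + 111.562 + 110.779 + 111.916 + 109.817 + 108.786 + 109.857 + 112.804) / 10 = 110.2737
s = sqrt(sum((x - mean)^2)/(n-1)) = 1.5267058
u_A = s / sqrt(n) = 1.5267058 / sqrt(10) = 0.48278676
u_B1 = 0.344 / sqrt(6) = 0.14043741
u_B2 = 0.062 / sqrt(2) = 0.04384062
u_B3 = 0.211 / sqrt(2) = 0.14919953
uc = sqrt(0.48278676^2 + 0.14043741^2 + 0.04384062^2 + 0.14919953^2) = 0.5262967
U = k * uc = 2 * 0.5262967
U = 1.0526

1.0526


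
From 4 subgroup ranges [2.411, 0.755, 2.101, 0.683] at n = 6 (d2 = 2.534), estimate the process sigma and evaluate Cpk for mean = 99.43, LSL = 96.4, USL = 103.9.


R_bar = (2.411 + 0.755 + 2.101 + 0.683) / 4 = 1.4875
sigma = R_bar / d2 = 1.4875 / 2.534 = 0.58701657
Cp = (USL - LSL)/(6*sigma) = (103.9 - 96.4)/(6*0.58701657) = 2.1294
Cpu = (103.9 - 99.43)/(3*0.58701657) = 2.5383
Cpl = (99.43 - 96.4)/(3*0.58701657) = 1.7206
Cpk = min(Cpu, Cpl) = 1.7206

1.7206


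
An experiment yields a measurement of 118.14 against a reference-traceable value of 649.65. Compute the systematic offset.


Systematic error = measured - true
= 118.14 - 649.65
= -531.5100

-531.5100


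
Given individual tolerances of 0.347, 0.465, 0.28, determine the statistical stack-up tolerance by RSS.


RSS = sqrt(0.347^2 + 0.465^2 + 0.28^2)
= sqrt(0.415034)
= 0.6442

0.6442


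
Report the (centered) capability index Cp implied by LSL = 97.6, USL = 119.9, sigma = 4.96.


Cp = (USL - LSL) / (6 * sigma)
= (119.9 - 97.6) / (6 * 4.96)
= 22.3000 / 29.7600
= 0.7493

0.7493


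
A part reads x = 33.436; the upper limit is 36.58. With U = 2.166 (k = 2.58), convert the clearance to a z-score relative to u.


u = U / k = 2.166 / 2.58 = 0.83953488
margin = |USL - x| = |36.58 - 33.436| = 3.144
z = margin / u = 3.144 / 0.83953488
z = 3.7449

3.7449


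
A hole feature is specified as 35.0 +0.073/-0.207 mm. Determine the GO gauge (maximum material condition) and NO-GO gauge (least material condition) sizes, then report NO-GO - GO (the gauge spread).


GO = nominal - lower_tol (smallest hole = maximum material condition)
GO = 35.0 - 0.207 = 34.793
NO-GO = nominal + upper_tol (largest hole = least material condition)
NO-GO = 35.0 + 0.073 = 35.073
spread = NO-GO - GO = 35.073 - 34.793 = 0.2800

0.2800


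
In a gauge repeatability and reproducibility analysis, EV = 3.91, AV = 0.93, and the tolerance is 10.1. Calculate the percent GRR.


GRR = sqrt(EV^2 + AV^2) = sqrt(3.91^2 + 0.93^2) = 4.0190795
%GRR = GRR / tol * 100 = 4.0190795 / 10.1 * 100
%GRR = 39.7929

39.7929


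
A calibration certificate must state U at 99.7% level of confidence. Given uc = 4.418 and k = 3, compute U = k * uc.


U = k * uc
U = 3 * 4.418
U = 13.2540

13.2540


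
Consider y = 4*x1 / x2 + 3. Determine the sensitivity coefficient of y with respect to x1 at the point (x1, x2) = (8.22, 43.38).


y = 4*x1 / x2 + 3
dy/dx1 = 4/x2
Evaluate at x2 = 43.38: c1 = 4 / 43.38
c1 = 0.0922

0.0922


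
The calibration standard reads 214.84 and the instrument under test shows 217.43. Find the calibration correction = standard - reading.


Correction = standard - reading
= 214.84 - 217.43
= -2.5900

-2.5900


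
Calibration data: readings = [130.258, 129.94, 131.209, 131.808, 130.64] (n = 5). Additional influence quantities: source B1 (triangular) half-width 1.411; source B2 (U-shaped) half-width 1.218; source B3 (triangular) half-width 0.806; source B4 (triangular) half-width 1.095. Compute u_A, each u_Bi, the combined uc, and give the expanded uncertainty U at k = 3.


mean = (130.258 + 129.94 + 131.209 + 131.808 + 130.64) / 5 = 130.771
s = sqrt(sum((x - mean)^2)/(n-1)) = 0.74801471
u_A = s / sqrt(n) = 0.74801471 / sqrt(5) = 0.33452235
u_B1 = 1.411 / sqrt(6) = 0.57603834
u_B2 = 1.218 / sqrt(2) = 0.86125606
u_B3 = 0.806 / sqrt(6) = 0.32904812
u_B4 = 1.095 / sqrt(6) = 0.44703188
uc = sqrt(0.33452235^2 + 0.57603834^2 + 0.86125606^2 + 0.32904812^2 + 0.44703188^2) = 1.2221283
U = k * uc = 3 * 1.2221283
U = 3.6664

3.6664


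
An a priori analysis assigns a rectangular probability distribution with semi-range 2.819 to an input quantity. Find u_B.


u_B = half_width / sqrt(3)
u_B = 2.819 / 1.7320508
u_B = 1.6276

1.6276


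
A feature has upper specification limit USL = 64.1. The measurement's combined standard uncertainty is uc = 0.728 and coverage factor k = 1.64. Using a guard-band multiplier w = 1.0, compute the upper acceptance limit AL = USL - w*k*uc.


U = k * uc = 1.64 * 0.728 = 1.19392
guard band g = w * U = 1.0 * 1.19392 = 1.19392
AL = USL - g = 64.1 - 1.19392
AL = 62.9061

62.9061


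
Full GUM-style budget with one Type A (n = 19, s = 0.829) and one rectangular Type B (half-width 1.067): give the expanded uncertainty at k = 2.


u_A = s / sqrt(n) = 0.829 / sqrt(19) = 0.19018564
u_B = half_width / sqrt(3) = 1.067 / sqrt(3) = 0.61603274
uc = sqrt(u_A^2 + u_B^2) = sqrt(0.19018564^2 + 0.61603274^2) = 0.64472235
U = k * uc = 2 * 0.64472235
U = 1.2894

1.2894


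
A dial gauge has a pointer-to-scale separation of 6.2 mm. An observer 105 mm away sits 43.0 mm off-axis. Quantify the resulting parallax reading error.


error = h * offset / d
= 6.2 * 43.0 / 105
= 2.5390

2.5390


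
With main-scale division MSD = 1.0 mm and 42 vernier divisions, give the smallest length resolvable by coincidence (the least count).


LC = MSD / n_div
= 1.0 / 42
= 0.0238

0.0238


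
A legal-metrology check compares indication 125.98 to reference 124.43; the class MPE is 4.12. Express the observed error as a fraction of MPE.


e = indication - reference = 125.98 - 124.43 = 1.5500
|e| = 1.5500
ratio = |e| / MPE = 1.5500 / 4.12
ratio = 0.3762

0.3762


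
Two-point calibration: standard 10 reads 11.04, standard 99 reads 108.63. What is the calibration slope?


slope = (y2 - y1) / (x2 - x1)
= (108.63 - 11.04) / (99 - 10)
= 97.5900 / 89
= 1.0965

1.0965


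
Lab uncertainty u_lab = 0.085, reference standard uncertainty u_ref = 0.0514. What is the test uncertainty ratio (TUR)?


TUR = u_lab / u_ref
= 0.085 / 0.0514
= 1.6537

1.6537


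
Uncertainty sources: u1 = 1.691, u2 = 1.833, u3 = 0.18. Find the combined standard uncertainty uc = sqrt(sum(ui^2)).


uc = sqrt(1.691^2 + 1.833^2 + 0.18^2)
uc = sqrt(6.25177)
uc = 2.5004

2.5004


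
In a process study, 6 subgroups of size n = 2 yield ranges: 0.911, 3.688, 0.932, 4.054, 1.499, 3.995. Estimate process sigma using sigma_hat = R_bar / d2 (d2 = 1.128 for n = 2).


R_bar = (0.911 + 3.688 + 0.932 + 4.054 + 1.499 + 3.995) / 6
R_bar = 15.079 / 6 = 2.5131667
sigma_hat = R_bar / d2 = 2.5131667 / 1.128 = 2.2280

2.2280


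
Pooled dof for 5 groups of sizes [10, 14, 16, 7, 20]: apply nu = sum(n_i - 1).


nu = sum_i (n_i - 1)
nu = ((10 - 1) + (14 - 1) + (16 - 1) + (7 - 1) + (20 - 1))
nu = 9 + 13 + 15 + 6 + 19
nu = 62

62


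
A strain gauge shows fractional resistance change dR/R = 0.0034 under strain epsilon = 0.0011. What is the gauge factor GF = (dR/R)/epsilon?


GF = (dR/R) / epsilon
= 0.0034 / 0.0011
= 3.0909

3.0909


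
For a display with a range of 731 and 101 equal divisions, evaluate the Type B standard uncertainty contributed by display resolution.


resolution = range / divisions
resolution = 731 / 101 = 7.2376238
u_res = resolution / (2*sqrt(3))
u_res = 7.2376238 / 3.4641016
u_res = 2.0893

2.0893


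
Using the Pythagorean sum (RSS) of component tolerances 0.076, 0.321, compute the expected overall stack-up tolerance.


RSS = sqrt(0.076^2 + 0.321^2)
= sqrt(0.108817)
= 0.3299

0.3299


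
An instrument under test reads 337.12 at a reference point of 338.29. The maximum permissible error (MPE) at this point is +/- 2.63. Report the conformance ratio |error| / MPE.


e = indication - reference = 337.12 - 338.29 = -1.1700
|e| = 1.1700
ratio = |e| / MPE = 1.1700 / 2.63
ratio = 0.4449

0.4449


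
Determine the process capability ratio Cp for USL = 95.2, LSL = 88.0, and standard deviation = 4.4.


Cp = (USL - LSL) / (6 * sigma)
= (95.2 - 88.0) / (6 * 4.4)
= 7.2000 / 26.4000
= 0.2727

0.2727


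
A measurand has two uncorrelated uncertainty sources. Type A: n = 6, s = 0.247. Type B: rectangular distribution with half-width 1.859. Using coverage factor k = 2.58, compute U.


u_A = s / sqrt(n) = 0.247 / sqrt(6) = 0.10083733
u_B = half_width / sqrt(3) = 1.859 / sqrt(3) = 1.0732942
uc = sqrt(u_A^2 + u_B^2) = sqrt(0.10083733^2 + 1.0732942^2) = 1.0780207
U = k * uc = 2.58 * 1.0780207
U = 2.7813

2.7813


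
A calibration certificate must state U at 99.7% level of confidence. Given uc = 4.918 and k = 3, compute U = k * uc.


U = k * uc
U = 3 * 4.918
U = 14.7540

14.7540


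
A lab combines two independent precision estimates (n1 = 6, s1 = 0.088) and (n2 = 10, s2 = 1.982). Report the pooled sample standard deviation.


s_p = sqrt(((n1-1)*s1^2 + (n2-1)*s2^2) / (n1+n2-2))
numerator = (6-1)*0.088^2 + (10-1)*1.982^2 = 0.03872 + 35.354916 = 35.393636
denominator = 6 + 10 - 2 = 14
s_p^2 = 35.393636 / 14 = 2.5281169
s_p = sqrt(2.5281169) = 1.5900

1.5900
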